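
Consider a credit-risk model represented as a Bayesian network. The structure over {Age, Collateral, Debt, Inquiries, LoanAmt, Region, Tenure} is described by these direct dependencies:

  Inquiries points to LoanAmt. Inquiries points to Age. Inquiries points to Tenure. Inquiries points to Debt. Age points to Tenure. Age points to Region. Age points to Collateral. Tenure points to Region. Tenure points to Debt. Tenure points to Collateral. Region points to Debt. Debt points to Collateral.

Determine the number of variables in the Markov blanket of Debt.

5

Debt's parents: Inquiries, Region, Tenure.
Debt's children: Collateral.
Parents of each child, excluding Debt:
  Collateral: Age, Tenure
MB(Debt) = {Age, Collateral, Inquiries, Region, Tenure}, which has 5 nodes.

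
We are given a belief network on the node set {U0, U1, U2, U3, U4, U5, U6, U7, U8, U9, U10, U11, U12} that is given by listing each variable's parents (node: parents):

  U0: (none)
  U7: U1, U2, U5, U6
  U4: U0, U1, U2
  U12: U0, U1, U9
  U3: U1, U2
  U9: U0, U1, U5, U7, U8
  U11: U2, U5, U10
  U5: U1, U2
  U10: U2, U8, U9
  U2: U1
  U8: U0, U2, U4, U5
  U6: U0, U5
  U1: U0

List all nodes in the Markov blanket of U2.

{U0, U1, U3, U4, U5, U6, U7, U8, U9, U10, U11}

Parents of U2: U1.
Children of U2: U3, U4, U5, U7, U8, U10, U11.
For each child, the remaining parents (spouses of U2):
  U3: U1
  U4: U0, U1
  U5: U1
  U7: U1, U5, U6
  U8: U0, U4, U5
  U10: U8, U9
  U11: U5, U10
Union: {U1} ∪ {U3, U4, U5, U7, U8, U10, U11} ∪ {U0, U1, U4, U5, U6, U8, U9, U10} = {U0, U1, U3, U4, U5, U6, U7, U8, U9, U10, U11}.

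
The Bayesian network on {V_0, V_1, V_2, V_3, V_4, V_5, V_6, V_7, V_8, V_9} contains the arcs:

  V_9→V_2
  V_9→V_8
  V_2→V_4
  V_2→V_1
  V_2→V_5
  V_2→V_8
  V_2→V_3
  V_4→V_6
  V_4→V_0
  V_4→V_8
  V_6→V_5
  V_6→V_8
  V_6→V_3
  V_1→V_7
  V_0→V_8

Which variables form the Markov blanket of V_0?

{V_2, V_4, V_6, V_8, V_9}

A node's Markov blanket = Pa ∪ Ch ∪ (parents of Ch other than the node itself).
Parents of V_0: V_4.
Ch(V_0) = {V_8}.
For each child, the remaining parents (spouses of V_0):
  V_8 also has parents V_2, V_4, V_6, V_9.
Union: {V_4} ∪ {V_8} ∪ {V_2, V_4, V_6, V_9} = {V_2, V_4, V_6, V_8, V_9}.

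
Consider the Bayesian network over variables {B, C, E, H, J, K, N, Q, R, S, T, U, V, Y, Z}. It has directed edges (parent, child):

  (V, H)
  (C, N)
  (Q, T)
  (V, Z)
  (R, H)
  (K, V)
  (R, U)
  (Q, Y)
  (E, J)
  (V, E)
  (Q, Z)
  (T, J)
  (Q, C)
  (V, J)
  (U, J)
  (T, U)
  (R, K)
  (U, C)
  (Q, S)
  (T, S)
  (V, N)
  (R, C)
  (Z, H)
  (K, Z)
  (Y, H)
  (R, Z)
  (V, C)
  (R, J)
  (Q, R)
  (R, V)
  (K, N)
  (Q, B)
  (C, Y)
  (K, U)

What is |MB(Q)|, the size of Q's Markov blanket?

10

The Markov blanket of a node is its parents, its children, and the other parents of its children.
Children of Q: B, C, R, S, T, Y, Z.
Parents of Q: none.
Other parents of Q's children:
  R has no other parent.
  B has no other parent.
  T has no other parent.
  Z also has parents K, R, V.
  S also has parent T.
  C's other parents are R, U, V.
  Y's other parent is C.
MB(Q) = {B, C, K, R, S, T, U, V, Y, Z}, which has 10 nodes.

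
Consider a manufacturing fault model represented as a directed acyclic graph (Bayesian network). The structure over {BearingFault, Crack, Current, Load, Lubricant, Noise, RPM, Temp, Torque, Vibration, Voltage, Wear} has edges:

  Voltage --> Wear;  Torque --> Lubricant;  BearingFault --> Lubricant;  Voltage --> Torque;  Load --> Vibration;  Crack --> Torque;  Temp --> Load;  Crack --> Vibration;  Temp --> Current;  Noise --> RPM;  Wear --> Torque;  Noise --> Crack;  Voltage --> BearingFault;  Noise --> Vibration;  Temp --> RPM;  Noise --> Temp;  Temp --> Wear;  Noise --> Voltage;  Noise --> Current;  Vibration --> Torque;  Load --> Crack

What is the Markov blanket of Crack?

{Load, Noise, Torque, Vibration, Voltage, Wear}

Parents of Crack: Load, Noise.
Crack's children: Torque, Vibration.
Parents of each child, excluding Crack:
  Vibration also has parents Load, Noise.
  Torque also has parents Vibration, Voltage, Wear.
So the Markov blanket of Crack is {Load, Noise, Torque, Vibration, Voltage, Wear}.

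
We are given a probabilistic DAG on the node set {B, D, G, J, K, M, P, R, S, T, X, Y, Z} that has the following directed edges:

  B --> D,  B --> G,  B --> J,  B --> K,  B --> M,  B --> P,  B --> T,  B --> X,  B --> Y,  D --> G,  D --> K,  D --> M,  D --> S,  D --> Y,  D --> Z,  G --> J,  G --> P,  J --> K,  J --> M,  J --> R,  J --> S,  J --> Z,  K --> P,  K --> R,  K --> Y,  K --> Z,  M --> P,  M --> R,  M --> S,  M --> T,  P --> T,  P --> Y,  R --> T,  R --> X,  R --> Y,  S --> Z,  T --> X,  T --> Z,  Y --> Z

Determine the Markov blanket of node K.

{B, D, G, J, M, P, R, S, T, Y, Z}

A node's Markov blanket = Pa ∪ Ch ∪ (parents of Ch other than the node itself).
K has parents B, D, J.
Children of K: P, R, Y, Z.
Co-parents of K (other parents of its children):
  P's other parents are B, G, M.
  R also has parents J, M.
  Y's other parents are B, D, P, R.
  Z's other parents are D, J, S, T, Y.
So the Markov blanket of K is {B, D, G, J, M, P, R, S, T, Y, Z}.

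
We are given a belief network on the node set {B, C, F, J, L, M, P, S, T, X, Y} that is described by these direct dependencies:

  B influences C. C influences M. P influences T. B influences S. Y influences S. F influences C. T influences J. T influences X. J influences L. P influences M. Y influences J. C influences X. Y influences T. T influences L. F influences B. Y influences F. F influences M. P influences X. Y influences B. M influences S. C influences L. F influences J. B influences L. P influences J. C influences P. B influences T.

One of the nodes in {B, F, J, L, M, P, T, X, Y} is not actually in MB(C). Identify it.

Parents of C: B, F.
C's children: L, M, P, X.
For each child, the remaining parents (spouses of C):
  P: no additional parents.
  X's other parents are P, T.
  parents(M) \ {C} = {F, P}.
  L's other parents are B, J, T.
MB(C) = {B, F, J, L, M, P, T, X}.
Y is neither a parent, child, nor co-parent of C, so it does not belong.

Y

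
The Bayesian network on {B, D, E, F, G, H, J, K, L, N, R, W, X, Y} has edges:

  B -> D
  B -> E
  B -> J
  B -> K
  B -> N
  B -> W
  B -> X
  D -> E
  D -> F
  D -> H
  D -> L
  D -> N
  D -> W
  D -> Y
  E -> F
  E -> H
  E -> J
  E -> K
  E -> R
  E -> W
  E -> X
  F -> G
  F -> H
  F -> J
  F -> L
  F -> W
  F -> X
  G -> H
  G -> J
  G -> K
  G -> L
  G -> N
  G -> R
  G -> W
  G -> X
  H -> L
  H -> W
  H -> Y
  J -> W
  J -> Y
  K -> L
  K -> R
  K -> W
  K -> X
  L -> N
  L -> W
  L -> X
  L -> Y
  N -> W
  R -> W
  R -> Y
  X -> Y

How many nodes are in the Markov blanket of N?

A node's Markov blanket = Pa ∪ Ch ∪ (parents of Ch other than the node itself).
Pa(N) = {B, D, G, L}.
Children of N: W.
For each child, the remaining parents (spouses of N):
  parents(W) \ {N} = {B, D, E, F, G, H, J, K, L, R}.
MB(N) = {B, D, E, F, G, H, J, K, L, R, W}, which has 11 nodes.

11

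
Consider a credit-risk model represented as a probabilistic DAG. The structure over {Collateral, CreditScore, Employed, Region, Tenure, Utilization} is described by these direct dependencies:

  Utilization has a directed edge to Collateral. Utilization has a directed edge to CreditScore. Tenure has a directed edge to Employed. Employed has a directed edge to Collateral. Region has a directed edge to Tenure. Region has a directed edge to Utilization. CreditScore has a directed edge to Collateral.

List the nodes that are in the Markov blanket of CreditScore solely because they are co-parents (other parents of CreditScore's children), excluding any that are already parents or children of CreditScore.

Children of CreditScore: Collateral.
  Collateral's other parents are Employed, Utilization.
Excluding nodes already adjacent to CreditScore (Collateral, Utilization), the co-parent-only contribution is {Employed}.

{Employed}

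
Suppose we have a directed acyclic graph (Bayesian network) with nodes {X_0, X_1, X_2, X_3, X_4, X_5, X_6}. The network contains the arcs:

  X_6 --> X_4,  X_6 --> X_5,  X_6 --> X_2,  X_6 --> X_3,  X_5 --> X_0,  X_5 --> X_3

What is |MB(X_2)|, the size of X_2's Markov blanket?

1

X_2 has parent X_6.
X_2's children: none.
X_2 has no children, so there are no co-parents.
MB(X_2) = {X_6}, which has 1 node.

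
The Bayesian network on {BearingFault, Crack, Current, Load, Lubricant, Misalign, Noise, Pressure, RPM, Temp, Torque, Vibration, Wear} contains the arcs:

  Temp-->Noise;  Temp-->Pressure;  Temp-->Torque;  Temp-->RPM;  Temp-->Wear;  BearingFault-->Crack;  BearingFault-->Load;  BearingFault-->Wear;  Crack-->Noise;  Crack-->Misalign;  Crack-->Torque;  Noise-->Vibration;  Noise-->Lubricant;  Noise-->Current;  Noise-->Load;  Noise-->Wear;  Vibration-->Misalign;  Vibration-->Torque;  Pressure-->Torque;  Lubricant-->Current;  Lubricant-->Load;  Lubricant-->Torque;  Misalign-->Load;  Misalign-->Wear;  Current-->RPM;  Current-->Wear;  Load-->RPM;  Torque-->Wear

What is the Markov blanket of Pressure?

{Crack, Lubricant, Temp, Torque, Vibration}

By definition, MB(Pressure) is built from Pressure's parents, Pressure's children, and the co-parents of Pressure.
Pressure has child Torque.
Pressure's parents: Temp.
Other parents of Pressure's children:
  Torque: Crack, Lubricant, Temp, Vibration
Taking the union gives {Crack, Lubricant, Temp, Torque, Vibration}.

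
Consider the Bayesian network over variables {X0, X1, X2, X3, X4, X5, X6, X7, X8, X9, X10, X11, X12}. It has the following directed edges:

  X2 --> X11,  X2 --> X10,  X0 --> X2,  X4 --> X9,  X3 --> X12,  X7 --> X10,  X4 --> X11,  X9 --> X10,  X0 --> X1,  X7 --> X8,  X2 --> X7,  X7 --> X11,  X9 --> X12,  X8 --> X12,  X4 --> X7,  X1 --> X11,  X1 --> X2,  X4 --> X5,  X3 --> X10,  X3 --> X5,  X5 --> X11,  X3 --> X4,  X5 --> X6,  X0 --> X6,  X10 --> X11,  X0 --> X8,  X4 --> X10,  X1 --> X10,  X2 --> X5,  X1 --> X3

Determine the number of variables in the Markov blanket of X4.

X4's children: X5, X7, X9, X10, X11.
X4's parents: X3.
Parents of each child, excluding X4:
  X5's other parents are X2, X3.
  parents(X7) \ {X4} = {X2}.
  X9: no additional parents.
  X10 also has parents X1, X2, X3, X7, X9.
  X11's other parents are X1, X2, X5, X7, X10.
MB(X4) = {X1, X2, X3, X5, X7, X9, X10, X11}, which has 8 nodes.

8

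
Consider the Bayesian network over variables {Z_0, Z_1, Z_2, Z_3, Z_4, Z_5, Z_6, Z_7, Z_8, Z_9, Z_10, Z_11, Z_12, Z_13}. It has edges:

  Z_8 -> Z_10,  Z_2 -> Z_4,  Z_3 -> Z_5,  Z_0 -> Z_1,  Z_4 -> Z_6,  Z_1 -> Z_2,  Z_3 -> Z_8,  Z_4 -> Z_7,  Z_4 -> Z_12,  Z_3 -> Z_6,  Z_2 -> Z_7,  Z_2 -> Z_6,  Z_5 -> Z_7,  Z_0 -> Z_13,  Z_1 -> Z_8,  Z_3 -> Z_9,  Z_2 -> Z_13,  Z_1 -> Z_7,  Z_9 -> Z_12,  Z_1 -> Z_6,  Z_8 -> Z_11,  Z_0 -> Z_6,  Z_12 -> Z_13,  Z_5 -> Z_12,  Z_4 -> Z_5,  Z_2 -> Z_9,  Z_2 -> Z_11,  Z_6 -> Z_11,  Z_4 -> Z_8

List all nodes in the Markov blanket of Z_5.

{Z_1, Z_2, Z_3, Z_4, Z_7, Z_9, Z_12}

Recall MB(v) = parents ∪ children ∪ spouses, where spouses are the other parents of v's children.
Parents of Z_5: Z_3, Z_4.
Z_5 has children Z_7, Z_12.
For each child, the remaining parents (spouses of Z_5):
  Z_7 also has parents Z_1, Z_2, Z_4.
  Z_12 also has parents Z_4, Z_9.
Union: {Z_3, Z_4} ∪ {Z_7, Z_12} ∪ {Z_1, Z_2, Z_4, Z_9} = {Z_1, Z_2, Z_3, Z_4, Z_7, Z_9, Z_12}.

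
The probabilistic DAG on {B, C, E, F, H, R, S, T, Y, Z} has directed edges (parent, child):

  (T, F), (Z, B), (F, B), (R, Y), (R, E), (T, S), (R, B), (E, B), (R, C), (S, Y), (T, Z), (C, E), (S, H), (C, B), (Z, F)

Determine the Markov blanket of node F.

F's parents: T, Z.
F's children: B.
Co-parents of F (other parents of its children):
  parents(B) \ {F} = {C, E, R, Z}.
MB(F) = {B, C, E, R, T, Z}.

{B, C, E, R, T, Z}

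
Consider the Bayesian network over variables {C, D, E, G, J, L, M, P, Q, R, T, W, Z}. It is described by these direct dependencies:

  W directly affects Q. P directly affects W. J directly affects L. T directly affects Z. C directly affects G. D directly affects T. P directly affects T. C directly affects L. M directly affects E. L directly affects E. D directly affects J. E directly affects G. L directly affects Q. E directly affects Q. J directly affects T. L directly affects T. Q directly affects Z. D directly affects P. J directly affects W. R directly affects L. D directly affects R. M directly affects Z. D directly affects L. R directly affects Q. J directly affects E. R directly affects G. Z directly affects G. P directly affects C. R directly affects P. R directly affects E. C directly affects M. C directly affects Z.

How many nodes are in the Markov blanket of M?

M has parent C.
Ch(M) = {E, Z}.
Parents of each child, excluding M:
  E: J, L, R
  Z: C, Q, T
MB(M) = {C, E, J, L, Q, R, T, Z}, which has 8 nodes.

8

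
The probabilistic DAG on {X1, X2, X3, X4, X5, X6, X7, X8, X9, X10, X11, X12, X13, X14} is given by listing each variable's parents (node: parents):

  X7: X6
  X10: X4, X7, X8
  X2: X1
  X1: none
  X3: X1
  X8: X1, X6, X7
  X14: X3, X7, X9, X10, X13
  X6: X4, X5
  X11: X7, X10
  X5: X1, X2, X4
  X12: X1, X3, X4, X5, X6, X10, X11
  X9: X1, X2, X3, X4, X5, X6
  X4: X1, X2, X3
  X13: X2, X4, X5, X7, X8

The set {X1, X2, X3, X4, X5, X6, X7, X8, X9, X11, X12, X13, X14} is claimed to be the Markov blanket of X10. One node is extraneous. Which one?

X10's parents: X4, X7, X8.
X10's children: X11, X12, X14.
For each child, the remaining parents (spouses of X10):
  parents(X11) \ {X10} = {X7}.
  parents(X12) \ {X10} = {X1, X3, X4, X5, X6, X11}.
  parents(X14) \ {X10} = {X3, X7, X9, X13}.
MB(X10) = {X1, X3, X4, X5, X6, X7, X8, X9, X11, X12, X13, X14}.
X2 is neither a parent, child, nor co-parent of X10, so it does not belong.

X2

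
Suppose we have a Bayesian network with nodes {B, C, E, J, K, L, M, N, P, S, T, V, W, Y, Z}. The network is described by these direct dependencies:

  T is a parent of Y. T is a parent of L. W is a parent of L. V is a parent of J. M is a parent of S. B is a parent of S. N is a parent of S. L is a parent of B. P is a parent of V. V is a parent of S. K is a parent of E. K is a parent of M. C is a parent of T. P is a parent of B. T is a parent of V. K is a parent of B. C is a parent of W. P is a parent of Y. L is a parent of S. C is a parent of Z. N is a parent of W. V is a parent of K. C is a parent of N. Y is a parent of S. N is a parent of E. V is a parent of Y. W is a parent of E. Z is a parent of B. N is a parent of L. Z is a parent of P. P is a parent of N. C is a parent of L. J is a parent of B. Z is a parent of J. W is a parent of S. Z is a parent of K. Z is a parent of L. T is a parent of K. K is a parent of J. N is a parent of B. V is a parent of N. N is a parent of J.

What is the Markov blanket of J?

{B, K, L, N, P, V, Z}

Recall MB(v) = parents ∪ children ∪ spouses, where spouses are the other parents of v's children.
Parents of J: K, N, V, Z.
Children of J: B.
Co-parents of J (other parents of its children):
  B: K, L, N, P, Z
So the Markov blanket of J is {B, K, L, N, P, V, Z}.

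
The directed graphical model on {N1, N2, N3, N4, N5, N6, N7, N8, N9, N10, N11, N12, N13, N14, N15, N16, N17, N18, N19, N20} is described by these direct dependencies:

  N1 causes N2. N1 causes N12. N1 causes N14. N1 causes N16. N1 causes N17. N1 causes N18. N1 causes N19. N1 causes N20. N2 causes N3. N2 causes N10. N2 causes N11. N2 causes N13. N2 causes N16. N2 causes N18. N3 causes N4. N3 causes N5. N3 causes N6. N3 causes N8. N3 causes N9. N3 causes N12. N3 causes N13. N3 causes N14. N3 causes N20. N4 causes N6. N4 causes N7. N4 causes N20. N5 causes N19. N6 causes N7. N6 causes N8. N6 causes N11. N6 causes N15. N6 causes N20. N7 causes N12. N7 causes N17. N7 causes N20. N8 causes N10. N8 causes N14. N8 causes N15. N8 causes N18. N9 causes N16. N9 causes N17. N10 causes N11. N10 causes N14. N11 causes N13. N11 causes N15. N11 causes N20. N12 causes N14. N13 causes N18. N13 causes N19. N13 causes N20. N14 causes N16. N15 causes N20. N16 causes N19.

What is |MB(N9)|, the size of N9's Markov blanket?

The Markov blanket of a node is its parents, its children, and the other parents of its children.
N9's parents: N3.
Children of N9: N16, N17.
Other parents of N9's children:
  N16's other parents are N1, N2, N14.
  N17 also has parents N1, N7.
MB(N9) = {N1, N2, N3, N7, N14, N16, N17}, which has 7 nodes.

7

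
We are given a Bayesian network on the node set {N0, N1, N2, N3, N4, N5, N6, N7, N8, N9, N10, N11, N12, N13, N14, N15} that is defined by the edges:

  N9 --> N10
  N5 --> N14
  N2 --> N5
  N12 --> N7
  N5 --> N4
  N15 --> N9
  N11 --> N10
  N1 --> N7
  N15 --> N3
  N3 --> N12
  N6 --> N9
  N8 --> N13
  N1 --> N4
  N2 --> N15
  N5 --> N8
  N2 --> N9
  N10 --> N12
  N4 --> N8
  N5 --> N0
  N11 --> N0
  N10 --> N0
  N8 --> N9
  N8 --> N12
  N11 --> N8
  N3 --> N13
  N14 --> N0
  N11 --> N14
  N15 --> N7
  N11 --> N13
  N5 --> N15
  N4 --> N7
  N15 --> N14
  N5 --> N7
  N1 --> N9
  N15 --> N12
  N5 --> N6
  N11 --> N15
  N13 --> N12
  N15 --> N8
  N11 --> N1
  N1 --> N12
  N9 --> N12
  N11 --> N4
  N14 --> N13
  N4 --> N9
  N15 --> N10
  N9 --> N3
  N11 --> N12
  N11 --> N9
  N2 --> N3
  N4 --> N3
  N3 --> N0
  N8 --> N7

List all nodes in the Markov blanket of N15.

{N1, N2, N3, N4, N5, N6, N7, N8, N9, N10, N11, N12, N13, N14}

N15 has parents N2, N5, N11.
N15 has children N3, N7, N8, N9, N10, N12, N14.
For each child, the remaining parents (spouses of N15):
  parents(N8) \ {N15} = {N4, N5, N11}.
  N9 also has parents N1, N2, N4, N6, N8, N11.
  N14 also has parents N5, N11.
  N10's other parents are N9, N11.
  N3 also has parents N2, N4, N9.
  parents(N12) \ {N15} = {N1, N3, N8, N9, N10, N11, N13}.
  N7's other parents are N1, N4, N5, N8, N12.
Union: {N2, N5, N11} ∪ {N3, N7, N8, N9, N10, N12, N14} ∪ {N1, N2, N3, N4, N5, N6, N8, N9, N10, N11, N12, N13} = {N1, N2, N3, N4, N5, N6, N7, N8, N9, N10, N11, N12, N13, N14}.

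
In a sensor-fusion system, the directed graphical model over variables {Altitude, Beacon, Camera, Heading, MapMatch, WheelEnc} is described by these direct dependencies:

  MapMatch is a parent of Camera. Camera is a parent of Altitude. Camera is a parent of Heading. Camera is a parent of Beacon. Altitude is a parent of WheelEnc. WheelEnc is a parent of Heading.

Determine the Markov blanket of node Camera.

{Altitude, Beacon, Heading, MapMatch, WheelEnc}

Camera's parents: MapMatch.
Camera has children Altitude, Beacon, Heading.
Other parents of Camera's children:
  Altitude: —
  Heading: WheelEnc
  Beacon: —
Taking the union gives {Altitude, Beacon, Heading, MapMatch, WheelEnc}.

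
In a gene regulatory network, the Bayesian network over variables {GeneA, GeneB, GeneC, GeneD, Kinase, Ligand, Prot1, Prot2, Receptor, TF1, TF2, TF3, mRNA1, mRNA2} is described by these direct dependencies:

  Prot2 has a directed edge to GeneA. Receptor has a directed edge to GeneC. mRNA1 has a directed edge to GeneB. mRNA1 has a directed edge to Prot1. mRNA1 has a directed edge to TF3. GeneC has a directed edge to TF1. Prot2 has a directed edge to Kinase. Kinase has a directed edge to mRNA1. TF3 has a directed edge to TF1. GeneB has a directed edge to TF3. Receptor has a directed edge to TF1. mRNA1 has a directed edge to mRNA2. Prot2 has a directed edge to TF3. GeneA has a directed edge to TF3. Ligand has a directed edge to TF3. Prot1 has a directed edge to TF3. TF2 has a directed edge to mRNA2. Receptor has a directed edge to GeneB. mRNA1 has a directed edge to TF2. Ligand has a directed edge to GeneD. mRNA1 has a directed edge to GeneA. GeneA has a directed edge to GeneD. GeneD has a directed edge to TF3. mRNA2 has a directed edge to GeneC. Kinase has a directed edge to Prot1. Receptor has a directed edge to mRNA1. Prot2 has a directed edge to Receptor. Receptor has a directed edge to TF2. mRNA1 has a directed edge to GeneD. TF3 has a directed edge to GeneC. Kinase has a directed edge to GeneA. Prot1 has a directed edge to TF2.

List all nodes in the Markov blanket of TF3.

Recall MB(v) = parents ∪ children ∪ spouses, where spouses are the other parents of v's children.
TF3 has parents GeneA, GeneB, GeneD, Ligand, Prot1, Prot2, mRNA1.
TF3's children: GeneC, TF1.
Co-parents of TF3 (other parents of its children):
  parents(GeneC) \ {TF3} = {Receptor, mRNA2}.
  TF1 also has parents GeneC, Receptor.
Taking the union gives {GeneA, GeneB, GeneC, GeneD, Ligand, Prot1, Prot2, Receptor, TF1, mRNA1, mRNA2}.

{GeneA, GeneB, GeneC, GeneD, Ligand, Prot1, Prot2, Receptor, TF1, mRNA1, mRNA2}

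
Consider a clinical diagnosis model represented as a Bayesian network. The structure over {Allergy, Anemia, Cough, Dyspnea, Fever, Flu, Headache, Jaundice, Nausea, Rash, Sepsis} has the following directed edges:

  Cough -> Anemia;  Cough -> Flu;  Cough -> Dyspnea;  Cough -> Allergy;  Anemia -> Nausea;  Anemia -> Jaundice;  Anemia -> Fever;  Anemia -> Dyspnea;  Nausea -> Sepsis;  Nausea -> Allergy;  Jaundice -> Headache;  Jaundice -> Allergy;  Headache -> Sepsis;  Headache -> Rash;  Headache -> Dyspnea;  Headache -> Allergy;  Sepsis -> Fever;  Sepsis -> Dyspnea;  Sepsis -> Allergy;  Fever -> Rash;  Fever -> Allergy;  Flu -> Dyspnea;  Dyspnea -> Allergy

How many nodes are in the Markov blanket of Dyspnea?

Recall MB(v) = parents ∪ children ∪ spouses, where spouses are the other parents of v's children.
Dyspnea's children: Allergy.
Dyspnea's parents: Anemia, Cough, Flu, Headache, Sepsis.
Other parents of Dyspnea's children:
  Allergy also has parents Cough, Fever, Headache, Jaundice, Nausea, Sepsis.
MB(Dyspnea) = {Allergy, Anemia, Cough, Fever, Flu, Headache, Jaundice, Nausea, Sepsis}, which has 9 nodes.

9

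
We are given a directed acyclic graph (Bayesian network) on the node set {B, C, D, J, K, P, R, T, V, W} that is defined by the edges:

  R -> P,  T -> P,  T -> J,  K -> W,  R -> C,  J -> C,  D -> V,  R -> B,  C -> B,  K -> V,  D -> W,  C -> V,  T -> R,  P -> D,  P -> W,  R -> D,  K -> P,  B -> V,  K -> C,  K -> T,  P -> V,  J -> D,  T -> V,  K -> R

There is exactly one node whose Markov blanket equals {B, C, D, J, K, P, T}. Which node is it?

The target node must have every member of {B, C, D, J, K, P, T} as a parent, child, or co-parent, and no others.
Parents of R: K, T; children: B, C, D, P; co-parents: C, J, K, P, T.
These exactly cover the given set, so the node is R.

R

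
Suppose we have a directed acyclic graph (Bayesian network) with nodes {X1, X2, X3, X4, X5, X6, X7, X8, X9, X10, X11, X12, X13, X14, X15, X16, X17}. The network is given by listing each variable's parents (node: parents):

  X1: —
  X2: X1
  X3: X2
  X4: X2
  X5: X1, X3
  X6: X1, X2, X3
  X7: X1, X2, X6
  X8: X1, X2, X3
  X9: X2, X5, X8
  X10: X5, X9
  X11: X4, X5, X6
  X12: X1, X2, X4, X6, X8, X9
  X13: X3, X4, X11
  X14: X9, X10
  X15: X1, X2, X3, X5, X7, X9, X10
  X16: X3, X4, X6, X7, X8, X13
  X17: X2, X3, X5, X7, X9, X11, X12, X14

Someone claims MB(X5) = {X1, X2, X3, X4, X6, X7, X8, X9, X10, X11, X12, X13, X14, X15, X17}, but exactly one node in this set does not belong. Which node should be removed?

X13

X5 has children X9, X10, X11, X15, X17.
X5 has parents X1, X3.
For each child, the remaining parents (spouses of X5):
  X9 also has parents X2, X8.
  X10's other parent is X9.
  X11 also has parents X4, X6.
  X15's other parents are X1, X2, X3, X7, X9, X10.
  X17 also has parents X2, X3, X7, X9, X11, X12, X14.
MB(X5) = {X1, X2, X3, X4, X6, X7, X8, X9, X10, X11, X12, X14, X15, X17}.
X13 is neither a parent, child, nor co-parent of X5, so it does not belong.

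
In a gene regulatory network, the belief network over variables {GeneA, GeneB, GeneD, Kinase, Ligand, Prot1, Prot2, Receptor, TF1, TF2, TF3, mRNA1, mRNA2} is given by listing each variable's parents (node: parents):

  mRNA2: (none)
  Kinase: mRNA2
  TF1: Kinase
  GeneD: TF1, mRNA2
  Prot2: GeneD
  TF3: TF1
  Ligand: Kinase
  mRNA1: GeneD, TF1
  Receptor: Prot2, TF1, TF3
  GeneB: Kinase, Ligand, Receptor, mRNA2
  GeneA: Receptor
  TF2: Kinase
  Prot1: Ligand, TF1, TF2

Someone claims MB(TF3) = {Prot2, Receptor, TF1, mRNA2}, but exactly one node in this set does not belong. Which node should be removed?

mRNA2

Parents of TF3: TF1.
Children of TF3: Receptor.
Co-parents of TF3 (other parents of its children):
  Receptor's other parents are Prot2, TF1.
MB(TF3) = {Prot2, Receptor, TF1}.
mRNA2 is neither a parent, child, nor co-parent of TF3, so it does not belong.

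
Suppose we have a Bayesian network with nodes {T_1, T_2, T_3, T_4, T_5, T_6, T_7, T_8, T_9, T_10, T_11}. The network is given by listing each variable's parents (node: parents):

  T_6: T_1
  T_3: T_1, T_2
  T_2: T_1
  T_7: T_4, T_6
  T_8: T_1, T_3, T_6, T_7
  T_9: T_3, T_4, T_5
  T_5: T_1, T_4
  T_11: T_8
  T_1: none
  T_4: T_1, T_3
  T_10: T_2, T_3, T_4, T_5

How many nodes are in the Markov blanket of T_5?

T_5 has parents T_1, T_4.
T_5's children: T_9, T_10.
Parents of each child, excluding T_5:
  T_9 also has parents T_3, T_4.
  parents(T_10) \ {T_5} = {T_2, T_3, T_4}.
MB(T_5) = {T_1, T_2, T_3, T_4, T_9, T_10}, which has 6 nodes.

6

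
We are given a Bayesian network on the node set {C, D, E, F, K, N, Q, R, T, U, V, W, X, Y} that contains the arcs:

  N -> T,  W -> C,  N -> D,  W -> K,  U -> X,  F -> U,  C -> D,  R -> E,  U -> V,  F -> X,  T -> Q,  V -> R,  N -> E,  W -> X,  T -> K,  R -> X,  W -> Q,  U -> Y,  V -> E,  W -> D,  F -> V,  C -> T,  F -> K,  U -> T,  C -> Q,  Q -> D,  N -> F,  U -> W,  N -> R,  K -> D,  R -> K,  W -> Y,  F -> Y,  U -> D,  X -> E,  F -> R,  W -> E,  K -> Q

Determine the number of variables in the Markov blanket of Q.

7

The Markov blanket of a node is its parents, its children, and the other parents of its children.
Q has child D.
Pa(Q) = {C, K, T, W}.
Other parents of Q's children:
  D also has parents C, K, N, U, W.
MB(Q) = {C, D, K, N, T, U, W}, which has 7 nodes.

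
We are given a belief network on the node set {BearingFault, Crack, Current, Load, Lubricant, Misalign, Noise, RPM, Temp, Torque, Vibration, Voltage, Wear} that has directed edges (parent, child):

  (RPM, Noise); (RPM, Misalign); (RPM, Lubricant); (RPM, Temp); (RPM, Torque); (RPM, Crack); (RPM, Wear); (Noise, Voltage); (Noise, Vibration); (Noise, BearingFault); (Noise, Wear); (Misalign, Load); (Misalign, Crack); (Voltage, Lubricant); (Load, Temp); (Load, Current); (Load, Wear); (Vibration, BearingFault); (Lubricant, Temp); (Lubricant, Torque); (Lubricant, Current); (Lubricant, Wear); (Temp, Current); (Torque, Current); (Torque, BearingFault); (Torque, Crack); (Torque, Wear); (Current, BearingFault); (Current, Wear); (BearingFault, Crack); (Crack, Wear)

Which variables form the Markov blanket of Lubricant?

{Crack, Current, Load, Noise, RPM, Temp, Torque, Voltage, Wear}

Pa(Lubricant) = {RPM, Voltage}.
Ch(Lubricant) = {Current, Temp, Torque, Wear}.
Other parents of Lubricant's children:
  parents(Temp) \ {Lubricant} = {Load, RPM}.
  parents(Torque) \ {Lubricant} = {RPM}.
  Current also has parents Load, Temp, Torque.
  Wear's other parents are Crack, Current, Load, Noise, RPM, Torque.
Union: {RPM, Voltage} ∪ {Current, Temp, Torque, Wear} ∪ {Crack, Current, Load, Noise, RPM, Temp, Torque} = {Crack, Current, Load, Noise, RPM, Temp, Torque, Voltage, Wear}.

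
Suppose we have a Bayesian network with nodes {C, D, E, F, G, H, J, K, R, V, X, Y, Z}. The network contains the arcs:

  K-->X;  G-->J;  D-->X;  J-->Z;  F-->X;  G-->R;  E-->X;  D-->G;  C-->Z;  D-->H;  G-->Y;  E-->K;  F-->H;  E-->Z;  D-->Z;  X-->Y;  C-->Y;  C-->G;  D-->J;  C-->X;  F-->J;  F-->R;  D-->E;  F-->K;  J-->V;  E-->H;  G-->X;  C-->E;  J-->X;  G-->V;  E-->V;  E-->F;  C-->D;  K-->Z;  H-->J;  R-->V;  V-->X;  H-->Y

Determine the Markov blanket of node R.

{E, F, G, J, V}

A node's Markov blanket = Pa ∪ Ch ∪ (parents of Ch other than the node itself).
Pa(R) = {F, G}.
Children of R: V.
Co-parents of R (other parents of its children):
  V's other parents are E, G, J.
Taking the union gives {E, F, G, J, V}.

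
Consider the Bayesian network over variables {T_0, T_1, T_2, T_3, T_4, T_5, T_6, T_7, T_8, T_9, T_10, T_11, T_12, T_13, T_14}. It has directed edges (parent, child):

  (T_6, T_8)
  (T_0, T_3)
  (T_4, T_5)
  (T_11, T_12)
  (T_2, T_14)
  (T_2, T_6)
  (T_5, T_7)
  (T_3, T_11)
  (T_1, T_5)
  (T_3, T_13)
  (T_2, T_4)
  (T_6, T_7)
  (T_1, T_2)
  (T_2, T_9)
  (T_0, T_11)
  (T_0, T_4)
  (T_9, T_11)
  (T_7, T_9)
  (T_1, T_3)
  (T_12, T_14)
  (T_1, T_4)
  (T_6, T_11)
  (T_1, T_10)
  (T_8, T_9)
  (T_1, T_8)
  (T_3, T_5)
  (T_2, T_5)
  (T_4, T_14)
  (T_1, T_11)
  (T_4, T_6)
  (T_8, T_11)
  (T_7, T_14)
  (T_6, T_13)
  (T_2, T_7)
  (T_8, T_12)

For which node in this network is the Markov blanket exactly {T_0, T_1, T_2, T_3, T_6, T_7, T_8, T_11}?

T_9

The target node must have every member of {T_0, T_1, T_2, T_3, T_6, T_7, T_8, T_11} as a parent, child, or co-parent, and no others.
Parents of T_9: T_2, T_7, T_8; children: T_11; co-parents: T_0, T_1, T_3, T_6, T_8.
These exactly cover the given set, so the node is T_9.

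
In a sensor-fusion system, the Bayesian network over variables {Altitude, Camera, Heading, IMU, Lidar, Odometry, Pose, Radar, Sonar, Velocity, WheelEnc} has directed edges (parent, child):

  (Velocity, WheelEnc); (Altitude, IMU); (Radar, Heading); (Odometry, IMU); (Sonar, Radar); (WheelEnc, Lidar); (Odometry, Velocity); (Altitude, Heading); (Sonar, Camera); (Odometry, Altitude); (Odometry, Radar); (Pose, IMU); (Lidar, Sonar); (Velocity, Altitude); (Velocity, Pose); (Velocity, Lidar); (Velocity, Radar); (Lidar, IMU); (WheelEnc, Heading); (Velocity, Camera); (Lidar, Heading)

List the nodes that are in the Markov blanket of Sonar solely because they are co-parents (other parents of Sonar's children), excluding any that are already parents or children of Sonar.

{Odometry, Velocity}

Children of Sonar: Camera, Radar.
  Camera: Velocity
  Radar: Odometry, Velocity
Excluding nodes already adjacent to Sonar (Camera, Lidar, Radar), the co-parent-only contribution is {Odometry, Velocity}.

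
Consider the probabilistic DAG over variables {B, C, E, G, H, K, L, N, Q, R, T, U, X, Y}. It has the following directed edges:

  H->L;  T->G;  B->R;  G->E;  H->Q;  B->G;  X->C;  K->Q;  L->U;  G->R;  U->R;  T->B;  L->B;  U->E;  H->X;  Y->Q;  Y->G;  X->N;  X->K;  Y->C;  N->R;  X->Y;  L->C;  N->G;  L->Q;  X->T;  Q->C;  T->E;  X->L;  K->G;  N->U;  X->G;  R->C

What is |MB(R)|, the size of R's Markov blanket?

Parents of R: B, G, N, U.
Ch(R) = {C}.
Other parents of R's children:
  parents(C) \ {R} = {L, Q, X, Y}.
MB(R) = {B, C, G, L, N, Q, U, X, Y}, which has 9 nodes.

9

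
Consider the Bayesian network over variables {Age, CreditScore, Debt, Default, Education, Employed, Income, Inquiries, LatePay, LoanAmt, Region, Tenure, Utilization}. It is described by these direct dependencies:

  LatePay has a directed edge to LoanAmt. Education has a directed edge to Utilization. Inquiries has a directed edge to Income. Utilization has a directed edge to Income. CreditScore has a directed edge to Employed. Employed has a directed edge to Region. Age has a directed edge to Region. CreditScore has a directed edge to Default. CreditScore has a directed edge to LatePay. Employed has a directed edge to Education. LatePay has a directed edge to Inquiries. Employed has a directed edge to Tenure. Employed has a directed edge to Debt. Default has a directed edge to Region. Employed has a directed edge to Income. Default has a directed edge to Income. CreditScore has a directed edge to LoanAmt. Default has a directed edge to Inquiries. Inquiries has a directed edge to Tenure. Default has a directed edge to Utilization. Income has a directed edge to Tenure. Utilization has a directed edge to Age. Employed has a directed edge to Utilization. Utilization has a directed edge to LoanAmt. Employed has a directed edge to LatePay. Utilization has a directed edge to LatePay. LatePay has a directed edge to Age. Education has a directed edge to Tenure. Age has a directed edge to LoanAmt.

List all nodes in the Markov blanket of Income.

{Default, Education, Employed, Inquiries, Tenure, Utilization}

Recall MB(v) = parents ∪ children ∪ spouses, where spouses are the other parents of v's children.
Parents of Income: Default, Employed, Inquiries, Utilization.
Ch(Income) = {Tenure}.
Other parents of Income's children:
  Tenure: Education, Employed, Inquiries
MB(Income) = {Default, Education, Employed, Inquiries, Tenure, Utilization}.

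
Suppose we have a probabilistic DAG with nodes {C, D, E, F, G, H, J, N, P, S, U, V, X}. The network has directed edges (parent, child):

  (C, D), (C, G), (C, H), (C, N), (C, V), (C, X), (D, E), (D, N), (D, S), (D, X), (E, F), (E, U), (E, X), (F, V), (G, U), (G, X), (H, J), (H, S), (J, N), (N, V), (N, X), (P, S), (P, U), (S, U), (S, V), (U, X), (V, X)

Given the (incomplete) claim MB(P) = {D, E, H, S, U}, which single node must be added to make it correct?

Parents of P: none.
Children of P: S, U.
For each child, the remaining parents (spouses of P):
  S's other parents are D, H.
  U's other parents are E, G, S.
MB(P) = {D, E, G, H, S, U}.
Comparing with the claimed set, G is missing.

G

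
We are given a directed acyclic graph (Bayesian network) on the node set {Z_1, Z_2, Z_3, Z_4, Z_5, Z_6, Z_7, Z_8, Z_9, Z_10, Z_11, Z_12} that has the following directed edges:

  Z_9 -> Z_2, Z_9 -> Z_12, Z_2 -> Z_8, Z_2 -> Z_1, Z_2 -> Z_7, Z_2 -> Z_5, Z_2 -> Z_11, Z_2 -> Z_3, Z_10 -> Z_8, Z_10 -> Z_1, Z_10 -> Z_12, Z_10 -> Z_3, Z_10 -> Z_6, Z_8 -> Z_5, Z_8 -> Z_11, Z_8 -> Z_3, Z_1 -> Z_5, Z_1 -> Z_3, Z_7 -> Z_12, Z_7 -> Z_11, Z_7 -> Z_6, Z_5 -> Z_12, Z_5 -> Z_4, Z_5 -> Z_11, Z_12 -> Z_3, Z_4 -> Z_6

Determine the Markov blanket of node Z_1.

{Z_2, Z_3, Z_5, Z_8, Z_10, Z_12}

A node's Markov blanket = Pa ∪ Ch ∪ (parents of Ch other than the node itself).
Parents of Z_1: Z_2, Z_10.
Z_1 has children Z_3, Z_5.
Other parents of Z_1's children:
  Z_5's other parents are Z_2, Z_8.
  Z_3 also has parents Z_2, Z_8, Z_10, Z_12.
So the Markov blanket of Z_1 is {Z_2, Z_3, Z_5, Z_8, Z_10, Z_12}.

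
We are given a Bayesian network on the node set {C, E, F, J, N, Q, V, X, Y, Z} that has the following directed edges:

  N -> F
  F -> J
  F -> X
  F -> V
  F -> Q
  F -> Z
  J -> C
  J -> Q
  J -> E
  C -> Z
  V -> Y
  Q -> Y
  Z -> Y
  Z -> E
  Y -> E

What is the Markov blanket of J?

Pa(J) = {F}.
J has children C, E, Q.
For each child, the remaining parents (spouses of J):
  C: —
  Q: F
  E: Y, Z
MB(J) = {C, E, F, Q, Y, Z}.

{C, E, F, Q, Y, Z}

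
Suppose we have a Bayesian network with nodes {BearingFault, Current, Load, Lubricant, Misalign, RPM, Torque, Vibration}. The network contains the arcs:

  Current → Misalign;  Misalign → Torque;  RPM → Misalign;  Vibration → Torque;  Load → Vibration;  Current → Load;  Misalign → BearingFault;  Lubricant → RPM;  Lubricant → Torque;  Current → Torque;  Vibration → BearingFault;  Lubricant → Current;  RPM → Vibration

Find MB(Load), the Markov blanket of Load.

Load has parent Current.
Ch(Load) = {Vibration}.
Co-parents of Load (other parents of its children):
  Vibration also has parent RPM.
So the Markov blanket of Load is {Current, RPM, Vibration}.

{Current, RPM, Vibration}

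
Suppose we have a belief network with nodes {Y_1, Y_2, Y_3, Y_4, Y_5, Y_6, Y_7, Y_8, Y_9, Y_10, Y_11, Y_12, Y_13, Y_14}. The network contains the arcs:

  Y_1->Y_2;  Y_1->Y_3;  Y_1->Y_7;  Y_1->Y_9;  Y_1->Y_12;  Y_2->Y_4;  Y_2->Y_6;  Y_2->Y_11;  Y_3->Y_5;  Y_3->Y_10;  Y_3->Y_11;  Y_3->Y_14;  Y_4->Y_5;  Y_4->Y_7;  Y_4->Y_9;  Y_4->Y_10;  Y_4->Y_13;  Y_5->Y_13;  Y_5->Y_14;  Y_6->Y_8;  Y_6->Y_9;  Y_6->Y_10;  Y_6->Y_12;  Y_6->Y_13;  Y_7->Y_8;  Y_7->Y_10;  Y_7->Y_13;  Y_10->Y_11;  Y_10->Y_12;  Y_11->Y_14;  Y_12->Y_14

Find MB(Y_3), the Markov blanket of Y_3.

A node's Markov blanket = Pa ∪ Ch ∪ (parents of Ch other than the node itself).
Y_3 has parent Y_1.
Children of Y_3: Y_5, Y_10, Y_11, Y_14.
For each child, the remaining parents (spouses of Y_3):
  Y_5: Y_4
  Y_10: Y_4, Y_6, Y_7
  Y_11: Y_2, Y_10
  Y_14: Y_5, Y_11, Y_12
Union: {Y_1} ∪ {Y_5, Y_10, Y_11, Y_14} ∪ {Y_2, Y_4, Y_5, Y_6, Y_7, Y_10, Y_11, Y_12} = {Y_1, Y_2, Y_4, Y_5, Y_6, Y_7, Y_10, Y_11, Y_12, Y_14}.

{Y_1, Y_2, Y_4, Y_5, Y_6, Y_7, Y_10, Y_11, Y_12, Y_14}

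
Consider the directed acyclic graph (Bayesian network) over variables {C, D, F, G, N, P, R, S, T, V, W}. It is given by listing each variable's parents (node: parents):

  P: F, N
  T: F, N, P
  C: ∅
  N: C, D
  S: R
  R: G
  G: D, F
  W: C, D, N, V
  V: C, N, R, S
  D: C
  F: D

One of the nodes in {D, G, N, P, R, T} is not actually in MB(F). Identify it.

Parents of F: D.
F's children: G, P, T.
Parents of each child, excluding F:
  G: D
  P: N
  T: N, P
MB(F) = {D, G, N, P, T}.
R is neither a parent, child, nor co-parent of F, so it does not belong.

R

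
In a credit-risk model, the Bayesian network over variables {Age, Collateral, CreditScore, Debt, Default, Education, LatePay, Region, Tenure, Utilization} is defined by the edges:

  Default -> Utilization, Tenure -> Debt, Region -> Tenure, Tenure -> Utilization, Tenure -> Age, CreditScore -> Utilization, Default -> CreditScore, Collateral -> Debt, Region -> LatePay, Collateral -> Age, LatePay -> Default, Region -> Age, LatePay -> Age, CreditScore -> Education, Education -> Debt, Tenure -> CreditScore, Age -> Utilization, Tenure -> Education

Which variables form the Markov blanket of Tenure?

{Age, Collateral, CreditScore, Debt, Default, Education, LatePay, Region, Utilization}

Tenure's parents: Region.
Tenure's children: Age, CreditScore, Debt, Education, Utilization.
Co-parents of Tenure (other parents of its children):
  parents(Age) \ {Tenure} = {Collateral, LatePay, Region}.
  CreditScore's other parent is Default.
  parents(Utilization) \ {Tenure} = {Age, CreditScore, Default}.
  Education also has parent CreditScore.
  Debt also has parents Collateral, Education.
So the Markov blanket of Tenure is {Age, Collateral, CreditScore, Debt, Default, Education, LatePay, Region, Utilization}.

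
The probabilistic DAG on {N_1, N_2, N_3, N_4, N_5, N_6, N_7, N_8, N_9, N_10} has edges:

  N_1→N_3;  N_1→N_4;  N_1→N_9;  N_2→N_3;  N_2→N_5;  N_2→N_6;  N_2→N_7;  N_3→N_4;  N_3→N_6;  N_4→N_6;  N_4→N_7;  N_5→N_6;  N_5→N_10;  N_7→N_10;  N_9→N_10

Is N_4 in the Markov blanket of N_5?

Yes

N_4 is a co-parent of N_5: both are parents of N_6.
So N_4 ∈ MB(N_5).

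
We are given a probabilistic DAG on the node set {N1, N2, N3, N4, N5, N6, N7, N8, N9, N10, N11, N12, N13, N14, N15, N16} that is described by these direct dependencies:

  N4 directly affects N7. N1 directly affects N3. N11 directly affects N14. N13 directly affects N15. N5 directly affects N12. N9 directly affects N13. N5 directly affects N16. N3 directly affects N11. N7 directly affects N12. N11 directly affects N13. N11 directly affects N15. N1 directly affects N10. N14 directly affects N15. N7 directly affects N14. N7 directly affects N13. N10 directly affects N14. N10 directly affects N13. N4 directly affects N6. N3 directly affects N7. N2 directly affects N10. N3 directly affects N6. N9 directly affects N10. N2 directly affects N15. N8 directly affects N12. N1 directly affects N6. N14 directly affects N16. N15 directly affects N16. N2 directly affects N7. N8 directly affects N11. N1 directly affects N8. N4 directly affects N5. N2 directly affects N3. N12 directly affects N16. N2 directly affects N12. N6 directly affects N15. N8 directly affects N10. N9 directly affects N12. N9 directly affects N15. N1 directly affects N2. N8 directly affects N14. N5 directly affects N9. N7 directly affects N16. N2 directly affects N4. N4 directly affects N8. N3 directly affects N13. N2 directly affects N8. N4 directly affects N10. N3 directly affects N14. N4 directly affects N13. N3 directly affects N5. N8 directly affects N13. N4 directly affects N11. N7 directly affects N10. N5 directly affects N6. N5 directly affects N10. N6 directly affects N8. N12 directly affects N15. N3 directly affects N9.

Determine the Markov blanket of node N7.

By definition, MB(N7) is built from N7's parents, N7's children, and the co-parents of N7.
N7's parents: N2, N3, N4.
N7's children: N10, N12, N13, N14, N16.
Co-parents of N7 (other parents of its children):
  parents(N10) \ {N7} = {N1, N2, N4, N5, N8, N9}.
  N12 also has parents N2, N5, N8, N9.
  parents(N13) \ {N7} = {N3, N4, N8, N9, N10, N11}.
  N14 also has parents N3, N8, N10, N11.
  parents(N16) \ {N7} = {N5, N12, N14, N15}.
So the Markov blanket of N7 is {N1, N2, N3, N4, N5, N8, N9, N10, N11, N12, N13, N14, N15, N16}.

{N1, N2, N3, N4, N5, N8, N9, N10, N11, N12, N13, N14, N15, N16}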